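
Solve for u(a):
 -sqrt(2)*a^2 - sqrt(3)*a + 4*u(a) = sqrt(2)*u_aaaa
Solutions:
 u(a) = C1*exp(-2^(3/8)*a) + C2*exp(2^(3/8)*a) + C3*sin(2^(3/8)*a) + C4*cos(2^(3/8)*a) + sqrt(2)*a^2/4 + sqrt(3)*a/4


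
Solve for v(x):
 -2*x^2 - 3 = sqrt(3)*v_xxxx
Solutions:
 v(x) = C1 + C2*x + C3*x^2 + C4*x^3 - sqrt(3)*x^6/540 - sqrt(3)*x^4/24


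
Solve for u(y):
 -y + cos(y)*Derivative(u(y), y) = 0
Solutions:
 u(y) = C1 + Integral(y/cos(y), y)


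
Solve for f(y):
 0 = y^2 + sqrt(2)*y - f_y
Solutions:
 f(y) = C1 + y^3/3 + sqrt(2)*y^2/2


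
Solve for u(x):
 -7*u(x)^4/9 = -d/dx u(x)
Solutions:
 u(x) = 3^(1/3)*(-1/(C1 + 7*x))^(1/3)
 u(x) = (-1/(C1 + 7*x))^(1/3)*(-3^(1/3) - 3^(5/6)*I)/2
 u(x) = (-1/(C1 + 7*x))^(1/3)*(-3^(1/3) + 3^(5/6)*I)/2


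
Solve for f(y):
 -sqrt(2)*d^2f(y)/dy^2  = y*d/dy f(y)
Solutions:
 f(y) = C1 + C2*erf(2^(1/4)*y/2)


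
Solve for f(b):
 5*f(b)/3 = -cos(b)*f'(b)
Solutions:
 f(b) = C1*(sin(b) - 1)^(5/6)/(sin(b) + 1)^(5/6)


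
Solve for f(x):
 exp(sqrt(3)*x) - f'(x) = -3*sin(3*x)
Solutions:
 f(x) = C1 + sqrt(3)*exp(sqrt(3)*x)/3 - cos(3*x)


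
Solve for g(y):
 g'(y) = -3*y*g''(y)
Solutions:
 g(y) = C1 + C2*y^(2/3)


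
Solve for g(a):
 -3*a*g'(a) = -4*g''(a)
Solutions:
 g(a) = C1 + C2*erfi(sqrt(6)*a/4)


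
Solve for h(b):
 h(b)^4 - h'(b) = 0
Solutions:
 h(b) = (-1/(C1 + 3*b))^(1/3)
 h(b) = (-1/(C1 + b))^(1/3)*(-3^(2/3) - 3*3^(1/6)*I)/6
 h(b) = (-1/(C1 + b))^(1/3)*(-3^(2/3) + 3*3^(1/6)*I)/6


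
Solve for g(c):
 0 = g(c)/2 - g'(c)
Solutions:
 g(c) = C1*exp(c/2)


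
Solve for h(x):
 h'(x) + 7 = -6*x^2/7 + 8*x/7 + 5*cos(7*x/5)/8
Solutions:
 h(x) = C1 - 2*x^3/7 + 4*x^2/7 - 7*x + 25*sin(7*x/5)/56


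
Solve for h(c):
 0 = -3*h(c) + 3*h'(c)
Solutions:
 h(c) = C1*exp(c)


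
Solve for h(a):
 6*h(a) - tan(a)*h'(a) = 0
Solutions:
 h(a) = C1*sin(a)^6


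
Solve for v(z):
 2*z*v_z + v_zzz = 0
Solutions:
 v(z) = C1 + Integral(C2*airyai(-2^(1/3)*z) + C3*airybi(-2^(1/3)*z), z)


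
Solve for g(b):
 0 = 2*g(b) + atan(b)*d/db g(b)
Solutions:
 g(b) = C1*exp(-2*Integral(1/atan(b), b))


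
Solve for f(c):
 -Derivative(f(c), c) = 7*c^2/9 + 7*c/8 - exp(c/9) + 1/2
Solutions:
 f(c) = C1 - 7*c^3/27 - 7*c^2/16 - c/2 + 9*exp(c/9)


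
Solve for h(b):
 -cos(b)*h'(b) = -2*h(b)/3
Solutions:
 h(b) = C1*(sin(b) + 1)^(1/3)/(sin(b) - 1)^(1/3)


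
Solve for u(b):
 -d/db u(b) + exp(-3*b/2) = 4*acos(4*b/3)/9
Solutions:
 u(b) = C1 - 4*b*acos(4*b/3)/9 + sqrt(9 - 16*b^2)/9 - 2*exp(-3*b/2)/3


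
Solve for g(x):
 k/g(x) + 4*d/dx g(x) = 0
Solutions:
 g(x) = -sqrt(C1 - 2*k*x)/2
 g(x) = sqrt(C1 - 2*k*x)/2


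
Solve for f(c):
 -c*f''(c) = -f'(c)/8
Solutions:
 f(c) = C1 + C2*c^(9/8)


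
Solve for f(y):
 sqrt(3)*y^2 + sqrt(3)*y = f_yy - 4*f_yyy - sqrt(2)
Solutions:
 f(y) = C1 + C2*y + C3*exp(y/4) + sqrt(3)*y^4/12 + 3*sqrt(3)*y^3/2 + y^2*(sqrt(2)/2 + 18*sqrt(3))


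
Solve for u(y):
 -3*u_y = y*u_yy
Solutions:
 u(y) = C1 + C2/y^2


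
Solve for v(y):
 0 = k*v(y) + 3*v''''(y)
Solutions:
 v(y) = C1*exp(-3^(3/4)*y*(-k)^(1/4)/3) + C2*exp(3^(3/4)*y*(-k)^(1/4)/3) + C3*exp(-3^(3/4)*I*y*(-k)^(1/4)/3) + C4*exp(3^(3/4)*I*y*(-k)^(1/4)/3)


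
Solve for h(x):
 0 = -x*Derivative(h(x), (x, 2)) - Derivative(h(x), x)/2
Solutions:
 h(x) = C1 + C2*sqrt(x)


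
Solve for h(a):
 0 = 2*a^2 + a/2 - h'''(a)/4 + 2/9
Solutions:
 h(a) = C1 + C2*a + C3*a^2 + 2*a^5/15 + a^4/12 + 4*a^3/27


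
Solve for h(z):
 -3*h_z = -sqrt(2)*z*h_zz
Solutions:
 h(z) = C1 + C2*z^(1 + 3*sqrt(2)/2)


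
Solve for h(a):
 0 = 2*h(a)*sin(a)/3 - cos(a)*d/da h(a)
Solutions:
 h(a) = C1/cos(a)^(2/3)


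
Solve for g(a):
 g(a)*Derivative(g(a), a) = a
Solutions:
 g(a) = -sqrt(C1 + a^2)
 g(a) = sqrt(C1 + a^2)


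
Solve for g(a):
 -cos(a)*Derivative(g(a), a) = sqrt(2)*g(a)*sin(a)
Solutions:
 g(a) = C1*cos(a)^(sqrt(2))


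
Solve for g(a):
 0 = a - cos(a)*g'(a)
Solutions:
 g(a) = C1 + Integral(a/cos(a), a)


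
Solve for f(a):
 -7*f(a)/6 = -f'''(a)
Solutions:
 f(a) = C3*exp(6^(2/3)*7^(1/3)*a/6) + (C1*sin(2^(2/3)*3^(1/6)*7^(1/3)*a/4) + C2*cos(2^(2/3)*3^(1/6)*7^(1/3)*a/4))*exp(-6^(2/3)*7^(1/3)*a/12)


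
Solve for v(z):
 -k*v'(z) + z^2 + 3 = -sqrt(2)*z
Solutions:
 v(z) = C1 + z^3/(3*k) + sqrt(2)*z^2/(2*k) + 3*z/k


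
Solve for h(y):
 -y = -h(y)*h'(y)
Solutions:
 h(y) = -sqrt(C1 + y^2)
 h(y) = sqrt(C1 + y^2)


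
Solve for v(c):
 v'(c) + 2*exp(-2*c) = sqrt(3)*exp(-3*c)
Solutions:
 v(c) = C1 + exp(-2*c) - sqrt(3)*exp(-3*c)/3


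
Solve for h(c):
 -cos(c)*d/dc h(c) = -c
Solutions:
 h(c) = C1 + Integral(c/cos(c), c)


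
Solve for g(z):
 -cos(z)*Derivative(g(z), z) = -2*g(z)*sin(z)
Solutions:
 g(z) = C1/cos(z)^2


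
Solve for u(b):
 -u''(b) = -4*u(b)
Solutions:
 u(b) = C1*exp(-2*b) + C2*exp(2*b)


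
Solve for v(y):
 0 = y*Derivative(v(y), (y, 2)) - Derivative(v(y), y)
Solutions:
 v(y) = C1 + C2*y^2


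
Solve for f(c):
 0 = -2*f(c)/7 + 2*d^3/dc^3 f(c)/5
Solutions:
 f(c) = C3*exp(5^(1/3)*7^(2/3)*c/7) + (C1*sin(sqrt(3)*5^(1/3)*7^(2/3)*c/14) + C2*cos(sqrt(3)*5^(1/3)*7^(2/3)*c/14))*exp(-5^(1/3)*7^(2/3)*c/14)


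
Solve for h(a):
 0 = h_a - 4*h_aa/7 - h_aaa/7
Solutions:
 h(a) = C1 + C2*exp(a*(-2 + sqrt(11))) + C3*exp(-a*(2 + sqrt(11)))


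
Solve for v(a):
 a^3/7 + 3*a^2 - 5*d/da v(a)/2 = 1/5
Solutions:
 v(a) = C1 + a^4/70 + 2*a^3/5 - 2*a/25


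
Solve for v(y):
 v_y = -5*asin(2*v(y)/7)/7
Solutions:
 Integral(1/asin(2*_y/7), (_y, v(y))) = C1 - 5*y/7


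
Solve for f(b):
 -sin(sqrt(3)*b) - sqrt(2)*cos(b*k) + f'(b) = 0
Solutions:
 f(b) = C1 - sqrt(3)*cos(sqrt(3)*b)/3 + sqrt(2)*sin(b*k)/k


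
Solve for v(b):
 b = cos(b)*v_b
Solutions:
 v(b) = C1 + Integral(b/cos(b), b)


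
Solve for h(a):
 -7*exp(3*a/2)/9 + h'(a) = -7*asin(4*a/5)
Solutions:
 h(a) = C1 - 7*a*asin(4*a/5) - 7*sqrt(25 - 16*a^2)/4 + 14*exp(3*a/2)/27


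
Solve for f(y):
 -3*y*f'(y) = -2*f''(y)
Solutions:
 f(y) = C1 + C2*erfi(sqrt(3)*y/2)


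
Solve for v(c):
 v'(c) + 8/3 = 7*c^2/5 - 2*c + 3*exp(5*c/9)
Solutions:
 v(c) = C1 + 7*c^3/15 - c^2 - 8*c/3 + 27*exp(5*c/9)/5


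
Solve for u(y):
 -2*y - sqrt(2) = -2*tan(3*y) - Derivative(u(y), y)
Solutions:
 u(y) = C1 + y^2 + sqrt(2)*y + 2*log(cos(3*y))/3


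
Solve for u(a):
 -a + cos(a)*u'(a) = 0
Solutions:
 u(a) = C1 + Integral(a/cos(a), a)


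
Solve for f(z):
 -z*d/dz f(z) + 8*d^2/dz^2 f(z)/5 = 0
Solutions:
 f(z) = C1 + C2*erfi(sqrt(5)*z/4)


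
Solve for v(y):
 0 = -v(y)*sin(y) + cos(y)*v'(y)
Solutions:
 v(y) = C1/cos(y)


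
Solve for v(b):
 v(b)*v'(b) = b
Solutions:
 v(b) = -sqrt(C1 + b^2)
 v(b) = sqrt(C1 + b^2)


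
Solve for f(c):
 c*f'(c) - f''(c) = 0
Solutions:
 f(c) = C1 + C2*erfi(sqrt(2)*c/2)


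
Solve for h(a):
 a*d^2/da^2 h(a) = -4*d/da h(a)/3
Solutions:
 h(a) = C1 + C2/a^(1/3)


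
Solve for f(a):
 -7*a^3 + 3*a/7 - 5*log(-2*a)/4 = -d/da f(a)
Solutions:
 f(a) = C1 + 7*a^4/4 - 3*a^2/14 + 5*a*log(-a)/4 + 5*a*(-1 + log(2))/4


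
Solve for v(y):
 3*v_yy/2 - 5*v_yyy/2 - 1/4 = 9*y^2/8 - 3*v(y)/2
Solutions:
 v(y) = C1*exp(y*(-2^(2/3)*(5*sqrt(237) + 77)^(1/3) - 2*2^(1/3)/(5*sqrt(237) + 77)^(1/3) + 4)/20)*sin(2^(1/3)*sqrt(3)*y*(-2^(1/3)*(5*sqrt(237) + 77)^(1/3) + 2/(5*sqrt(237) + 77)^(1/3))/20) + C2*exp(y*(-2^(2/3)*(5*sqrt(237) + 77)^(1/3) - 2*2^(1/3)/(5*sqrt(237) + 77)^(1/3) + 4)/20)*cos(2^(1/3)*sqrt(3)*y*(-2^(1/3)*(5*sqrt(237) + 77)^(1/3) + 2/(5*sqrt(237) + 77)^(1/3))/20) + C3*exp(y*(2*2^(1/3)/(5*sqrt(237) + 77)^(1/3) + 2 + 2^(2/3)*(5*sqrt(237) + 77)^(1/3))/10) + 3*y^2/4 - 4/3


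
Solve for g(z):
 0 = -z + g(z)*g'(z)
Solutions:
 g(z) = -sqrt(C1 + z^2)
 g(z) = sqrt(C1 + z^2)


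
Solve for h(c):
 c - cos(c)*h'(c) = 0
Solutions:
 h(c) = C1 + Integral(c/cos(c), c)


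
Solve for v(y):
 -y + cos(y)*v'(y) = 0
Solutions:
 v(y) = C1 + Integral(y/cos(y), y)


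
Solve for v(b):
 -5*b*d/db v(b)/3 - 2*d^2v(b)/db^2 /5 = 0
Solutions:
 v(b) = C1 + C2*erf(5*sqrt(3)*b/6)


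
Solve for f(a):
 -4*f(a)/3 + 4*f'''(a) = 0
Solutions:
 f(a) = C3*exp(3^(2/3)*a/3) + (C1*sin(3^(1/6)*a/2) + C2*cos(3^(1/6)*a/2))*exp(-3^(2/3)*a/6)


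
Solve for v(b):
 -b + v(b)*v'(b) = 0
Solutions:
 v(b) = -sqrt(C1 + b^2)
 v(b) = sqrt(C1 + b^2)


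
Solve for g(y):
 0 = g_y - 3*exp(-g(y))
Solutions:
 g(y) = log(C1 + 3*y)


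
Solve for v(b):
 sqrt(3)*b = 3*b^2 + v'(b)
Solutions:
 v(b) = C1 - b^3 + sqrt(3)*b^2/2


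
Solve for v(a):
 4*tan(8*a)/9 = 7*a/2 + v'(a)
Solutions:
 v(a) = C1 - 7*a^2/4 - log(cos(8*a))/18


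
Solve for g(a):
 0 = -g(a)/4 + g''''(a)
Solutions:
 g(a) = C1*exp(-sqrt(2)*a/2) + C2*exp(sqrt(2)*a/2) + C3*sin(sqrt(2)*a/2) + C4*cos(sqrt(2)*a/2)


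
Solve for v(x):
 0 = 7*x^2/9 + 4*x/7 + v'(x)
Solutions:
 v(x) = C1 - 7*x^3/27 - 2*x^2/7


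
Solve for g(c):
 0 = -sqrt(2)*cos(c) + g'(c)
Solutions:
 g(c) = C1 + sqrt(2)*sin(c)


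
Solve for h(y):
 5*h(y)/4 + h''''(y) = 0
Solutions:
 h(y) = (C1*sin(5^(1/4)*y/2) + C2*cos(5^(1/4)*y/2))*exp(-5^(1/4)*y/2) + (C3*sin(5^(1/4)*y/2) + C4*cos(5^(1/4)*y/2))*exp(5^(1/4)*y/2)


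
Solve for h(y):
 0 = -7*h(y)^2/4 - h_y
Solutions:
 h(y) = 4/(C1 + 7*y)


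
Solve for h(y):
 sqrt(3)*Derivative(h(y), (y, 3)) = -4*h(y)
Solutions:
 h(y) = C3*exp(-2^(2/3)*3^(5/6)*y/3) + (C1*sin(2^(2/3)*3^(1/3)*y/2) + C2*cos(2^(2/3)*3^(1/3)*y/2))*exp(2^(2/3)*3^(5/6)*y/6)


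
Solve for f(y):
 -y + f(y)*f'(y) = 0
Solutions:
 f(y) = -sqrt(C1 + y^2)
 f(y) = sqrt(C1 + y^2)


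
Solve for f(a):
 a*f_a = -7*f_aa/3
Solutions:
 f(a) = C1 + C2*erf(sqrt(42)*a/14)


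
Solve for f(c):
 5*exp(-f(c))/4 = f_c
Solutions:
 f(c) = log(C1 + 5*c/4)


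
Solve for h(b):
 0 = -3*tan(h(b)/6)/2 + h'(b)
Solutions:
 h(b) = -6*asin(C1*exp(b/4)) + 6*pi
 h(b) = 6*asin(C1*exp(b/4))


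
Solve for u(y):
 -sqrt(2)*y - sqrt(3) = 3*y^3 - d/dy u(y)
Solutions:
 u(y) = C1 + 3*y^4/4 + sqrt(2)*y^2/2 + sqrt(3)*y


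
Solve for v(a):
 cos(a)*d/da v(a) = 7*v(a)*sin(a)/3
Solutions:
 v(a) = C1/cos(a)^(7/3)


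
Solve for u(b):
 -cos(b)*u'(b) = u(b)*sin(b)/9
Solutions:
 u(b) = C1*cos(b)^(1/9)


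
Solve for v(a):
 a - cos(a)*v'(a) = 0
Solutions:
 v(a) = C1 + Integral(a/cos(a), a)


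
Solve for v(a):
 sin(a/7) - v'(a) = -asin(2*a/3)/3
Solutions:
 v(a) = C1 + a*asin(2*a/3)/3 + sqrt(9 - 4*a^2)/6 - 7*cos(a/7)


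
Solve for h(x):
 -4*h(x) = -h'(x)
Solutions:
 h(x) = C1*exp(4*x)


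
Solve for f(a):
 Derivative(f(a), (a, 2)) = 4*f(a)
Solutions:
 f(a) = C1*exp(-2*a) + C2*exp(2*a)


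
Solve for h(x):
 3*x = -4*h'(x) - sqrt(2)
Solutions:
 h(x) = C1 - 3*x^2/8 - sqrt(2)*x/4


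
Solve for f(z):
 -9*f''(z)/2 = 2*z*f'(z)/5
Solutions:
 f(z) = C1 + C2*erf(sqrt(10)*z/15)


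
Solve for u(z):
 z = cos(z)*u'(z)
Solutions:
 u(z) = C1 + Integral(z/cos(z), z)


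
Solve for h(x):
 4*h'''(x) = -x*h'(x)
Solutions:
 h(x) = C1 + Integral(C2*airyai(-2^(1/3)*x/2) + C3*airybi(-2^(1/3)*x/2), x)


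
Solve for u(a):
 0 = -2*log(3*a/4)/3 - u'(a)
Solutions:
 u(a) = C1 - 2*a*log(a)/3 - 2*a*log(3)/3 + 2*a/3 + 4*a*log(2)/3


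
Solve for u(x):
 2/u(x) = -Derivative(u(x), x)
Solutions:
 u(x) = -sqrt(C1 - 4*x)
 u(x) = sqrt(C1 - 4*x)


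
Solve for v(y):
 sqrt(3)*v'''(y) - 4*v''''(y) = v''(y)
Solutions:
 v(y) = C1 + C2*y + (C3*sin(sqrt(13)*y/8) + C4*cos(sqrt(13)*y/8))*exp(sqrt(3)*y/8)


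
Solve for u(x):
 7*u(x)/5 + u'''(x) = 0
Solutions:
 u(x) = C3*exp(-5^(2/3)*7^(1/3)*x/5) + (C1*sin(sqrt(3)*5^(2/3)*7^(1/3)*x/10) + C2*cos(sqrt(3)*5^(2/3)*7^(1/3)*x/10))*exp(5^(2/3)*7^(1/3)*x/10)


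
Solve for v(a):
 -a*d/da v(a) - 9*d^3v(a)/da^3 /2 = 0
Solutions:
 v(a) = C1 + Integral(C2*airyai(-6^(1/3)*a/3) + C3*airybi(-6^(1/3)*a/3), a)


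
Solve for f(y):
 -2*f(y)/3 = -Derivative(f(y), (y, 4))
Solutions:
 f(y) = C1*exp(-2^(1/4)*3^(3/4)*y/3) + C2*exp(2^(1/4)*3^(3/4)*y/3) + C3*sin(2^(1/4)*3^(3/4)*y/3) + C4*cos(2^(1/4)*3^(3/4)*y/3)


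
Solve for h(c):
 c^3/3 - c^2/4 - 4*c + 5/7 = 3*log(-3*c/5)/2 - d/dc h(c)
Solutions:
 h(c) = C1 - c^4/12 + c^3/12 + 2*c^2 + 3*c*log(-c)/2 + c*(-2*log(5) - 31/14 + log(3) + log(15)/2)


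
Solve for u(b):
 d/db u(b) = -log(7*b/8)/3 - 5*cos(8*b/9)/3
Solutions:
 u(b) = C1 - b*log(b)/3 - b*log(7)/3 + b/3 + b*log(2) - 15*sin(8*b/9)/8


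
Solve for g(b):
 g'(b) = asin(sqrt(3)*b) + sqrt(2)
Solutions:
 g(b) = C1 + b*asin(sqrt(3)*b) + sqrt(2)*b + sqrt(3)*sqrt(1 - 3*b^2)/3


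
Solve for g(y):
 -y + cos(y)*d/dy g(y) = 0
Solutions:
 g(y) = C1 + Integral(y/cos(y), y)


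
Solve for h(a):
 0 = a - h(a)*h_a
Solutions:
 h(a) = -sqrt(C1 + a^2)
 h(a) = sqrt(C1 + a^2)


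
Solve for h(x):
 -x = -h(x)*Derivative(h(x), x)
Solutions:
 h(x) = -sqrt(C1 + x^2)
 h(x) = sqrt(C1 + x^2)


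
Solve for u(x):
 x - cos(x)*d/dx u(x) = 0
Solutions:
 u(x) = C1 + Integral(x/cos(x), x)


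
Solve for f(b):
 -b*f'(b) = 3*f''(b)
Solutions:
 f(b) = C1 + C2*erf(sqrt(6)*b/6)


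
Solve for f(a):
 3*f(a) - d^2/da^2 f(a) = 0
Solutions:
 f(a) = C1*exp(-sqrt(3)*a) + C2*exp(sqrt(3)*a)


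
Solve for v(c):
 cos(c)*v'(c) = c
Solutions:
 v(c) = C1 + Integral(c/cos(c), c)


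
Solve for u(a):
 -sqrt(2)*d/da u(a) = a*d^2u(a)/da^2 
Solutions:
 u(a) = C1 + C2*a^(1 - sqrt(2))


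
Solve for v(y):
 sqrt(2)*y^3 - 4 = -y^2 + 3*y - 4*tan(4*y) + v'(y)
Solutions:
 v(y) = C1 + sqrt(2)*y^4/4 + y^3/3 - 3*y^2/2 - 4*y - log(cos(4*y))


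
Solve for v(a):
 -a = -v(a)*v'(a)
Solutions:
 v(a) = -sqrt(C1 + a^2)
 v(a) = sqrt(C1 + a^2)


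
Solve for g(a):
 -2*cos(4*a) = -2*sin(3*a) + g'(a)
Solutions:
 g(a) = C1 - sin(4*a)/2 - 2*cos(3*a)/3


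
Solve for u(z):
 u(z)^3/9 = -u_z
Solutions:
 u(z) = -3*sqrt(2)*sqrt(-1/(C1 - z))/2
 u(z) = 3*sqrt(2)*sqrt(-1/(C1 - z))/2


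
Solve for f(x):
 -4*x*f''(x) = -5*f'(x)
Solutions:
 f(x) = C1 + C2*x^(9/4)


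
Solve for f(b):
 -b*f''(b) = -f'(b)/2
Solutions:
 f(b) = C1 + C2*b^(3/2)


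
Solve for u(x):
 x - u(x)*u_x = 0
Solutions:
 u(x) = -sqrt(C1 + x^2)
 u(x) = sqrt(C1 + x^2)


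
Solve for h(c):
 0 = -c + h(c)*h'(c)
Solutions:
 h(c) = -sqrt(C1 + c^2)
 h(c) = sqrt(C1 + c^2)


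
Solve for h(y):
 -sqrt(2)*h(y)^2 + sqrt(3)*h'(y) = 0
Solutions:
 h(y) = -3/(C1 + sqrt(6)*y)


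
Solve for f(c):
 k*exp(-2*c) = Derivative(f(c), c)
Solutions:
 f(c) = C1 - k*exp(-2*c)/2


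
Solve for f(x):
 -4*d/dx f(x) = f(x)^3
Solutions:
 f(x) = -sqrt(2)*sqrt(-1/(C1 - x))
 f(x) = sqrt(2)*sqrt(-1/(C1 - x))


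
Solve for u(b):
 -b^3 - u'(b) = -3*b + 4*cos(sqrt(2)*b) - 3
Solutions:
 u(b) = C1 - b^4/4 + 3*b^2/2 + 3*b - 2*sqrt(2)*sin(sqrt(2)*b)


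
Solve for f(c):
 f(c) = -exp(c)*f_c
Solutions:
 f(c) = C1*exp(exp(-c))


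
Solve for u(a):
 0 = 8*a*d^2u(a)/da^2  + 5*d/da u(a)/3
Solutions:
 u(a) = C1 + C2*a^(19/24)


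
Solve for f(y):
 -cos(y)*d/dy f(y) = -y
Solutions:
 f(y) = C1 + Integral(y/cos(y), y)


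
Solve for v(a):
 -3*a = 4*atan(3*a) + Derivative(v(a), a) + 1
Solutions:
 v(a) = C1 - 3*a^2/2 - 4*a*atan(3*a) - a + 2*log(9*a^2 + 1)/3


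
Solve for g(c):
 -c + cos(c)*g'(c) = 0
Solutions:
 g(c) = C1 + Integral(c/cos(c), c)


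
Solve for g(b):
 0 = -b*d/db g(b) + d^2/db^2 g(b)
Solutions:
 g(b) = C1 + C2*erfi(sqrt(2)*b/2)


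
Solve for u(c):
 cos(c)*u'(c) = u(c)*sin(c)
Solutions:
 u(c) = C1/cos(c)


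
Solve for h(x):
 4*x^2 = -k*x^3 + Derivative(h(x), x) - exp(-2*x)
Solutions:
 h(x) = C1 + k*x^4/4 + 4*x^3/3 - exp(-2*x)/2


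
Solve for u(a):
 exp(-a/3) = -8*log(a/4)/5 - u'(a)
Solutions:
 u(a) = C1 - 8*a*log(a)/5 + 8*a*(1 + 2*log(2))/5 + 3*exp(-a/3)


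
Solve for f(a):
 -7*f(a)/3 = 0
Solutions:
 f(a) = 0


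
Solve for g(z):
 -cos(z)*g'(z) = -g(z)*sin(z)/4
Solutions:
 g(z) = C1/cos(z)^(1/4)


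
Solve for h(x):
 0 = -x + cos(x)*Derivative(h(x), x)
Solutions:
 h(x) = C1 + Integral(x/cos(x), x)


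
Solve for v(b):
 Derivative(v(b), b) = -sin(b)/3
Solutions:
 v(b) = C1 + cos(b)/3


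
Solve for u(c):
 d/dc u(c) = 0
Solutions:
 u(c) = C1


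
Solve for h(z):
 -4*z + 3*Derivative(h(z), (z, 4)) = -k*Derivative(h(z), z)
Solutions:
 h(z) = C1 + C2*exp(3^(2/3)*z*(-k)^(1/3)/3) + C3*exp(z*(-k)^(1/3)*(-3^(2/3) + 3*3^(1/6)*I)/6) + C4*exp(-z*(-k)^(1/3)*(3^(2/3) + 3*3^(1/6)*I)/6) + 2*z^2/k


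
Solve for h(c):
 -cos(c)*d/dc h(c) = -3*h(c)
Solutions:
 h(c) = C1*(sin(c) + 1)^(3/2)/(sin(c) - 1)^(3/2)


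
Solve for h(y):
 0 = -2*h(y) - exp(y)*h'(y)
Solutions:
 h(y) = C1*exp(2*exp(-y))


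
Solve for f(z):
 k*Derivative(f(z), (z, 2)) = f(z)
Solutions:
 f(z) = C1*exp(-z*sqrt(1/k)) + C2*exp(z*sqrt(1/k))


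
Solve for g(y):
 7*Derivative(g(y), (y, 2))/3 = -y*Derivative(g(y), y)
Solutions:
 g(y) = C1 + C2*erf(sqrt(42)*y/14)


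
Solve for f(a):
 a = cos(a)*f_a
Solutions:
 f(a) = C1 + Integral(a/cos(a), a)


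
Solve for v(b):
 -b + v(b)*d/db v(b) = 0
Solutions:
 v(b) = -sqrt(C1 + b^2)
 v(b) = sqrt(C1 + b^2)


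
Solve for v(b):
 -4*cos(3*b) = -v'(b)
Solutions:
 v(b) = C1 + 4*sin(3*b)/3


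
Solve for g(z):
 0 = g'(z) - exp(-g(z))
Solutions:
 g(z) = log(C1 + z)


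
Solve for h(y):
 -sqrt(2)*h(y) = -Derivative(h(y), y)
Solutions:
 h(y) = C1*exp(sqrt(2)*y)


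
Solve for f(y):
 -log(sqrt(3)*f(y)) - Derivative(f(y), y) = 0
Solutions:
 2*Integral(1/(2*log(_y) + log(3)), (_y, f(y))) = C1 - y


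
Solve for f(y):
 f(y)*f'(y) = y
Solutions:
 f(y) = -sqrt(C1 + y^2)
 f(y) = sqrt(C1 + y^2)


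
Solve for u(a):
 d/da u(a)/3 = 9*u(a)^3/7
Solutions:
 u(a) = -sqrt(14)*sqrt(-1/(C1 + 27*a))/2
 u(a) = sqrt(14)*sqrt(-1/(C1 + 27*a))/2


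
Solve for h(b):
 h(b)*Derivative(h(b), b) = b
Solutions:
 h(b) = -sqrt(C1 + b^2)
 h(b) = sqrt(C1 + b^2)


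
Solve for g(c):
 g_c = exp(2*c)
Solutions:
 g(c) = C1 + exp(2*c)/2


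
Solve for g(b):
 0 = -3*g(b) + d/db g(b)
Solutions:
 g(b) = C1*exp(3*b)


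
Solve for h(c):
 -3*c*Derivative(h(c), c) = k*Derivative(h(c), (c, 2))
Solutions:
 h(c) = C1 + C2*sqrt(k)*erf(sqrt(6)*c*sqrt(1/k)/2)


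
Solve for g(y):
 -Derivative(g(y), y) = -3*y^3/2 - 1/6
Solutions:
 g(y) = C1 + 3*y^4/8 + y/6


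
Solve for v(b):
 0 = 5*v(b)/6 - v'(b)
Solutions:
 v(b) = C1*exp(5*b/6)


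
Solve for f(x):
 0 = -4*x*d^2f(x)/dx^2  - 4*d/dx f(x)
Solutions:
 f(x) = C1 + C2*log(x)


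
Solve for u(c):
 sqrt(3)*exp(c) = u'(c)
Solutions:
 u(c) = C1 + sqrt(3)*exp(c)


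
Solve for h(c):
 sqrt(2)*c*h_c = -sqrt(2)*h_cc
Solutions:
 h(c) = C1 + C2*erf(sqrt(2)*c/2)


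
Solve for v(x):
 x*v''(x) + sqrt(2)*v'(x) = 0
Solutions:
 v(x) = C1 + C2*x^(1 - sqrt(2))


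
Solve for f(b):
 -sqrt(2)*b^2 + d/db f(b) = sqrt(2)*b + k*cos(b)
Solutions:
 f(b) = C1 + sqrt(2)*b^3/3 + sqrt(2)*b^2/2 + k*sin(b)


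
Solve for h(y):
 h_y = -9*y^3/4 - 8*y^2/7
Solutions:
 h(y) = C1 - 9*y^4/16 - 8*y^3/21


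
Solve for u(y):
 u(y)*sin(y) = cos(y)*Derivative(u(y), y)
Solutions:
 u(y) = C1/cos(y)


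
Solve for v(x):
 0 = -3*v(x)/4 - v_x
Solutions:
 v(x) = C1*exp(-3*x/4)


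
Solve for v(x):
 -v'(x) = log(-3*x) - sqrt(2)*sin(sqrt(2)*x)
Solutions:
 v(x) = C1 - x*log(-x) - x*log(3) + x - cos(sqrt(2)*x)


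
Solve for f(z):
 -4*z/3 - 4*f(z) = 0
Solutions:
 f(z) = -z/3


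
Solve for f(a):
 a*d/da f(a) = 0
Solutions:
 f(a) = C1


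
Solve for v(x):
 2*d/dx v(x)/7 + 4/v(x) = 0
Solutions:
 v(x) = -sqrt(C1 - 28*x)
 v(x) = sqrt(C1 - 28*x)


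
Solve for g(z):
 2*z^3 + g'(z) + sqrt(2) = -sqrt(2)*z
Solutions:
 g(z) = C1 - z^4/2 - sqrt(2)*z^2/2 - sqrt(2)*z


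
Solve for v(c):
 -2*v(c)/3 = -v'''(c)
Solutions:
 v(c) = C3*exp(2^(1/3)*3^(2/3)*c/3) + (C1*sin(2^(1/3)*3^(1/6)*c/2) + C2*cos(2^(1/3)*3^(1/6)*c/2))*exp(-2^(1/3)*3^(2/3)*c/6)


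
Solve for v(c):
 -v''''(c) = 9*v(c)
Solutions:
 v(c) = (C1*sin(sqrt(6)*c/2) + C2*cos(sqrt(6)*c/2))*exp(-sqrt(6)*c/2) + (C3*sin(sqrt(6)*c/2) + C4*cos(sqrt(6)*c/2))*exp(sqrt(6)*c/2)


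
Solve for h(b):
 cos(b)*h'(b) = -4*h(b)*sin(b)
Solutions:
 h(b) = C1*cos(b)^4


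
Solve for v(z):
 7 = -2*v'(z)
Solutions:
 v(z) = C1 - 7*z/2


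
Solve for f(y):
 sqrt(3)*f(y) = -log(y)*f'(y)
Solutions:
 f(y) = C1*exp(-sqrt(3)*li(y))


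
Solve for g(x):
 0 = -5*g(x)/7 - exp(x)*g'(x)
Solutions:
 g(x) = C1*exp(5*exp(-x)/7)


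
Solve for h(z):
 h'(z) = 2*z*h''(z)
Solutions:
 h(z) = C1 + C2*z^(3/2)


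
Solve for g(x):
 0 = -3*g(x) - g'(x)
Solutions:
 g(x) = C1*exp(-3*x)


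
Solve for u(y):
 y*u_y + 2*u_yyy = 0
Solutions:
 u(y) = C1 + Integral(C2*airyai(-2^(2/3)*y/2) + C3*airybi(-2^(2/3)*y/2), y)


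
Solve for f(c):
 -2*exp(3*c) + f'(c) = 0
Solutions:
 f(c) = C1 + 2*exp(3*c)/3


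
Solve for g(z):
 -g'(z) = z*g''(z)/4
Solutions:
 g(z) = C1 + C2/z^3


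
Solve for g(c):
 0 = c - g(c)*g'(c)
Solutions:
 g(c) = -sqrt(C1 + c^2)
 g(c) = sqrt(C1 + c^2)


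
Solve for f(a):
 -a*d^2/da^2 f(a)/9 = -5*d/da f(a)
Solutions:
 f(a) = C1 + C2*a^46


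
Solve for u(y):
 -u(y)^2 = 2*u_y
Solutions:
 u(y) = 2/(C1 + y)


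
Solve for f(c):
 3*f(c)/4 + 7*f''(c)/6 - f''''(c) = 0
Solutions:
 f(c) = C1*exp(-sqrt(3)*c*sqrt(7 + sqrt(157))/6) + C2*exp(sqrt(3)*c*sqrt(7 + sqrt(157))/6) + C3*sin(sqrt(3)*c*sqrt(-7 + sqrt(157))/6) + C4*cos(sqrt(3)*c*sqrt(-7 + sqrt(157))/6)


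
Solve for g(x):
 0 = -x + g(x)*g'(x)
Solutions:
 g(x) = -sqrt(C1 + x^2)
 g(x) = sqrt(C1 + x^2)


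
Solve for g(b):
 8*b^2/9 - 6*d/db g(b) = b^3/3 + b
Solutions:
 g(b) = C1 - b^4/72 + 4*b^3/81 - b^2/12


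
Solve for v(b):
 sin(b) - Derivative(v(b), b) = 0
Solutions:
 v(b) = C1 - cos(b)


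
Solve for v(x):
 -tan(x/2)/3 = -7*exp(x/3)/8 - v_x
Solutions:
 v(x) = C1 - 21*exp(x/3)/8 - 2*log(cos(x/2))/3


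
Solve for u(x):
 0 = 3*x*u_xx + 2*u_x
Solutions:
 u(x) = C1 + C2*x^(1/3)


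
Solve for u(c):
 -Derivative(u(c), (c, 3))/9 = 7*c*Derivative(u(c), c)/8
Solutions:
 u(c) = C1 + Integral(C2*airyai(-63^(1/3)*c/2) + C3*airybi(-63^(1/3)*c/2), c)


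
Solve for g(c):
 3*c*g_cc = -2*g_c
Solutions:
 g(c) = C1 + C2*c^(1/3)


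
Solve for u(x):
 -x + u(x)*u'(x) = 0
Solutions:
 u(x) = -sqrt(C1 + x^2)
 u(x) = sqrt(C1 + x^2)


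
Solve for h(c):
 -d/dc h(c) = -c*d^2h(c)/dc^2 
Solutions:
 h(c) = C1 + C2*c^2


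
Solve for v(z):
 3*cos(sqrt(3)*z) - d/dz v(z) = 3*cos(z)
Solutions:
 v(z) = C1 - 3*sin(z) + sqrt(3)*sin(sqrt(3)*z)


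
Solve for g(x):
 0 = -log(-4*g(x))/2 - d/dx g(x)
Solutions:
 2*Integral(1/(log(-_y) + 2*log(2)), (_y, g(x))) = C1 - x


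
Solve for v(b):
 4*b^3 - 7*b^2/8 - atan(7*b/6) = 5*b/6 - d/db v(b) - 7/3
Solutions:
 v(b) = C1 - b^4 + 7*b^3/24 + 5*b^2/12 + b*atan(7*b/6) - 7*b/3 - 3*log(49*b^2 + 36)/7


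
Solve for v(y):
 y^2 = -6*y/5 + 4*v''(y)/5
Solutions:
 v(y) = C1 + C2*y + 5*y^4/48 + y^3/4


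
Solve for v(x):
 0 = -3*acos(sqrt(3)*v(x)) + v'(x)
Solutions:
 Integral(1/acos(sqrt(3)*_y), (_y, v(x))) = C1 + 3*x


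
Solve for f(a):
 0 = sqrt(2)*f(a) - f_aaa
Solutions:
 f(a) = C3*exp(2^(1/6)*a) + (C1*sin(2^(1/6)*sqrt(3)*a/2) + C2*cos(2^(1/6)*sqrt(3)*a/2))*exp(-2^(1/6)*a/2)


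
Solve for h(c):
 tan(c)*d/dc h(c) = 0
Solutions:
 h(c) = C1


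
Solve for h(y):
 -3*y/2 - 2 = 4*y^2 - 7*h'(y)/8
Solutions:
 h(y) = C1 + 32*y^3/21 + 6*y^2/7 + 16*y/7


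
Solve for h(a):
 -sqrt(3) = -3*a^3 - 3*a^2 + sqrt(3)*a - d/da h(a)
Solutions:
 h(a) = C1 - 3*a^4/4 - a^3 + sqrt(3)*a^2/2 + sqrt(3)*a


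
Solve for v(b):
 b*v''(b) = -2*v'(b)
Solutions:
 v(b) = C1 + C2/b


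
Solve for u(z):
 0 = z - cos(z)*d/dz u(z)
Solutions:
 u(z) = C1 + Integral(z/cos(z), z)


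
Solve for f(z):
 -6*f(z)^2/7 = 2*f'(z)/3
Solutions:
 f(z) = 7/(C1 + 9*z)


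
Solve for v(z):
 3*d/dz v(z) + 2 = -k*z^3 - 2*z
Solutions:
 v(z) = C1 - k*z^4/12 - z^2/3 - 2*z/3


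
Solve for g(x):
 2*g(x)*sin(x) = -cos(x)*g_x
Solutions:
 g(x) = C1*cos(x)^2


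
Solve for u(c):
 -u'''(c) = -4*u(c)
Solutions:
 u(c) = C3*exp(2^(2/3)*c) + (C1*sin(2^(2/3)*sqrt(3)*c/2) + C2*cos(2^(2/3)*sqrt(3)*c/2))*exp(-2^(2/3)*c/2)


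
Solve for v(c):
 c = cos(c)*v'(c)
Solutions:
 v(c) = C1 + Integral(c/cos(c), c)


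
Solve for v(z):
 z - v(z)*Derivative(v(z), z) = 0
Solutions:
 v(z) = -sqrt(C1 + z^2)
 v(z) = sqrt(C1 + z^2)


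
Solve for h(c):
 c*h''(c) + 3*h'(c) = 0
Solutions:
 h(c) = C1 + C2/c^2


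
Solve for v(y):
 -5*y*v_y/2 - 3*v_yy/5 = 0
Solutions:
 v(y) = C1 + C2*erf(5*sqrt(3)*y/6)


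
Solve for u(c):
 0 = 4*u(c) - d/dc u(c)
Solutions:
 u(c) = C1*exp(4*c)


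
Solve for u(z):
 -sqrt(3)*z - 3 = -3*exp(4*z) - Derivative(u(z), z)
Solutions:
 u(z) = C1 + sqrt(3)*z^2/2 + 3*z - 3*exp(4*z)/4


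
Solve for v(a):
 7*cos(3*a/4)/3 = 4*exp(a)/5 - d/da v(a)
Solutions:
 v(a) = C1 + 4*exp(a)/5 - 28*sin(3*a/4)/9


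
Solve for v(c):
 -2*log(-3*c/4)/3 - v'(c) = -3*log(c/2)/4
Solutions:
 v(c) = C1 + c*log(c)/12 + c*(-8*log(3) - 1 + 7*log(2) - 8*I*pi)/12


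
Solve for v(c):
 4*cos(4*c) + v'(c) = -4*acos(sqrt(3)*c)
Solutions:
 v(c) = C1 - 4*c*acos(sqrt(3)*c) + 4*sqrt(3)*sqrt(1 - 3*c^2)/3 - sin(4*c)


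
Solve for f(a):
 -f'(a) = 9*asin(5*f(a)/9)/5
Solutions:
 Integral(1/asin(5*_y/9), (_y, f(a))) = C1 - 9*a/5


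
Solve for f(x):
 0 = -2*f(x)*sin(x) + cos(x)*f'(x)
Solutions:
 f(x) = C1/cos(x)^2


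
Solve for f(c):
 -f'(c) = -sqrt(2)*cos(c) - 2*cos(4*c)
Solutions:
 f(c) = C1 + sqrt(2)*sin(c) + sin(4*c)/2


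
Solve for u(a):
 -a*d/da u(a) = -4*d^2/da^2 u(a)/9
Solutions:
 u(a) = C1 + C2*erfi(3*sqrt(2)*a/4)


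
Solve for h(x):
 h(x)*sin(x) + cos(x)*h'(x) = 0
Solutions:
 h(x) = C1*cos(x)


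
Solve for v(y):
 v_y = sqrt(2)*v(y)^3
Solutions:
 v(y) = -sqrt(2)*sqrt(-1/(C1 + sqrt(2)*y))/2
 v(y) = sqrt(2)*sqrt(-1/(C1 + sqrt(2)*y))/2


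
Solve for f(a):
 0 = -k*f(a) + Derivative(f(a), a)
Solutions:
 f(a) = C1*exp(a*k)


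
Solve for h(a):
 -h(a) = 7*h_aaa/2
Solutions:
 h(a) = C3*exp(-2^(1/3)*7^(2/3)*a/7) + (C1*sin(2^(1/3)*sqrt(3)*7^(2/3)*a/14) + C2*cos(2^(1/3)*sqrt(3)*7^(2/3)*a/14))*exp(2^(1/3)*7^(2/3)*a/14)


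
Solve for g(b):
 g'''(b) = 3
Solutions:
 g(b) = C1 + C2*b + C3*b^2 + b^3/2


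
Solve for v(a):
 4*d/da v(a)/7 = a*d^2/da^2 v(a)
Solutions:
 v(a) = C1 + C2*a^(11/7)


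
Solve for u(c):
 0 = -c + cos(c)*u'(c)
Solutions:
 u(c) = C1 + Integral(c/cos(c), c)


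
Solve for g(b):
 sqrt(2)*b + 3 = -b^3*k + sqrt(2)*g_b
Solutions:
 g(b) = C1 + sqrt(2)*b^4*k/8 + b^2/2 + 3*sqrt(2)*b/2


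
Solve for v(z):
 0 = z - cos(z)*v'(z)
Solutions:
 v(z) = C1 + Integral(z/cos(z), z)


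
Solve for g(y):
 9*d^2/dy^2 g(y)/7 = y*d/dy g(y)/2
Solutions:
 g(y) = C1 + C2*erfi(sqrt(7)*y/6)


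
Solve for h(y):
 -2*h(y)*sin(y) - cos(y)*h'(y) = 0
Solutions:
 h(y) = C1*cos(y)^2


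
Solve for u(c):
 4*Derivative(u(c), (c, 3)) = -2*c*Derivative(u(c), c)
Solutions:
 u(c) = C1 + Integral(C2*airyai(-2^(2/3)*c/2) + C3*airybi(-2^(2/3)*c/2), c)


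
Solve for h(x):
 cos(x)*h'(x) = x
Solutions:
 h(x) = C1 + Integral(x/cos(x), x)


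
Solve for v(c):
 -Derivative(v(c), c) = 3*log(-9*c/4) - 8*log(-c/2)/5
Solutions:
 v(c) = C1 - 7*c*log(-c)/5 + c*(-6*log(3) + 7/5 + 22*log(2)/5)


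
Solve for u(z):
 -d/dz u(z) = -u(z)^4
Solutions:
 u(z) = (-1/(C1 + 3*z))^(1/3)
 u(z) = (-1/(C1 + z))^(1/3)*(-3^(2/3) - 3*3^(1/6)*I)/6
 u(z) = (-1/(C1 + z))^(1/3)*(-3^(2/3) + 3*3^(1/6)*I)/6


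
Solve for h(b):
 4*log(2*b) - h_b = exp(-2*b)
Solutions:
 h(b) = C1 + 4*b*log(b) + 4*b*(-1 + log(2)) + exp(-2*b)/2


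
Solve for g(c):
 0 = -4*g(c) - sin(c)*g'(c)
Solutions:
 g(c) = C1*(cos(c)^2 + 2*cos(c) + 1)/(cos(c)^2 - 2*cos(c) + 1)


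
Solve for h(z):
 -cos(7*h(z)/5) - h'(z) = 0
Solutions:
 z - 5*log(sin(7*h(z)/5) - 1)/14 + 5*log(sin(7*h(z)/5) + 1)/14 = C1


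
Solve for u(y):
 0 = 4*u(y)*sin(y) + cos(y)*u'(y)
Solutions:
 u(y) = C1*cos(y)^4


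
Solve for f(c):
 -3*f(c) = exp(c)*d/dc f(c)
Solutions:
 f(c) = C1*exp(3*exp(-c))


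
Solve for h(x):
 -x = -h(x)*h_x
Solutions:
 h(x) = -sqrt(C1 + x^2)
 h(x) = sqrt(C1 + x^2)


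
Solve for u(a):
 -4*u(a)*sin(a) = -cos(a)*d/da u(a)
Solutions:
 u(a) = C1/cos(a)^4


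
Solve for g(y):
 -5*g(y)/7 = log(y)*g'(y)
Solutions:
 g(y) = C1*exp(-5*li(y)/7)


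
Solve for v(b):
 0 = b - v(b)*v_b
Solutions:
 v(b) = -sqrt(C1 + b^2)
 v(b) = sqrt(C1 + b^2)


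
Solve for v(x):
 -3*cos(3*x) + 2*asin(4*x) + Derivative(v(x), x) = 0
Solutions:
 v(x) = C1 - 2*x*asin(4*x) - sqrt(1 - 16*x^2)/2 + sin(3*x)


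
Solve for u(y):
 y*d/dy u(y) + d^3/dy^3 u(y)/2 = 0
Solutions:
 u(y) = C1 + Integral(C2*airyai(-2^(1/3)*y) + C3*airybi(-2^(1/3)*y), y)


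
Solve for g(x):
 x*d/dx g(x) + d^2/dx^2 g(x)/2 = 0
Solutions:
 g(x) = C1 + C2*erf(x)


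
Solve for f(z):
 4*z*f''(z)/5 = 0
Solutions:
 f(z) = C1 + C2*z


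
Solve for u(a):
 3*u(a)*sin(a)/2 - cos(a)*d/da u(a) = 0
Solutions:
 u(a) = C1/cos(a)^(3/2)


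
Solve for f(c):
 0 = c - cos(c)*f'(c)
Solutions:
 f(c) = C1 + Integral(c/cos(c), c)


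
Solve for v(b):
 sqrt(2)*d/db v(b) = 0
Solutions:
 v(b) = C1


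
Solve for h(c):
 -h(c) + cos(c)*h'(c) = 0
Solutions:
 h(c) = C1*sqrt(sin(c) + 1)/sqrt(sin(c) - 1)


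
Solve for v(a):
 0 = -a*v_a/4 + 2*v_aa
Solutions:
 v(a) = C1 + C2*erfi(a/4)


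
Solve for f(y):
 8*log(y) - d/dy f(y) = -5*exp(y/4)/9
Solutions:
 f(y) = C1 + 8*y*log(y) - 8*y + 20*exp(y/4)/9


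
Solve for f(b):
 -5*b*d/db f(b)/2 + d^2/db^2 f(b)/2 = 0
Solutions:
 f(b) = C1 + C2*erfi(sqrt(10)*b/2)


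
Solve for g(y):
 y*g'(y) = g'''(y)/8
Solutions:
 g(y) = C1 + Integral(C2*airyai(2*y) + C3*airybi(2*y), y)


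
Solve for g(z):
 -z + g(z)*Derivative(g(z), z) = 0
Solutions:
 g(z) = -sqrt(C1 + z^2)
 g(z) = sqrt(C1 + z^2)


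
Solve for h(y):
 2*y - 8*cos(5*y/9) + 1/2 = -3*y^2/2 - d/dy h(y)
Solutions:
 h(y) = C1 - y^3/2 - y^2 - y/2 + 72*sin(5*y/9)/5


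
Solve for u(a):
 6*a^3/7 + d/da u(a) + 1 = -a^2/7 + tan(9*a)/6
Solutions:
 u(a) = C1 - 3*a^4/14 - a^3/21 - a - log(cos(9*a))/54


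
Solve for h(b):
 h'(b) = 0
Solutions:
 h(b) = C1


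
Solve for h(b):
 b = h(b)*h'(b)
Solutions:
 h(b) = -sqrt(C1 + b^2)
 h(b) = sqrt(C1 + b^2)


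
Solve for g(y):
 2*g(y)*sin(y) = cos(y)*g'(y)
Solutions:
 g(y) = C1/cos(y)^2


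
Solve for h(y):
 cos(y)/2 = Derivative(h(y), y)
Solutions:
 h(y) = C1 + sin(y)/2


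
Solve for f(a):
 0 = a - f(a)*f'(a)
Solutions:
 f(a) = -sqrt(C1 + a^2)
 f(a) = sqrt(C1 + a^2)


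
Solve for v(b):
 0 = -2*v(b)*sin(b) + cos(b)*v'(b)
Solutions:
 v(b) = C1/cos(b)^2


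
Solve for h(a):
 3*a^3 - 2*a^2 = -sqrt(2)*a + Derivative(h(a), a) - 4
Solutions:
 h(a) = C1 + 3*a^4/4 - 2*a^3/3 + sqrt(2)*a^2/2 + 4*a


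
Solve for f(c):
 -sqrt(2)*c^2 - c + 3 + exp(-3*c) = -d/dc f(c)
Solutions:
 f(c) = C1 + sqrt(2)*c^3/3 + c^2/2 - 3*c + exp(-3*c)/3


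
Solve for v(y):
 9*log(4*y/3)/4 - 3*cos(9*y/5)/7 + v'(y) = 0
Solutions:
 v(y) = C1 - 9*y*log(y)/4 - 9*y*log(2)/2 + 9*y/4 + 9*y*log(3)/4 + 5*sin(9*y/5)/21


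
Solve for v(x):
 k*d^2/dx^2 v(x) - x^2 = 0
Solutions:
 v(x) = C1 + C2*x + x^4/(12*k)


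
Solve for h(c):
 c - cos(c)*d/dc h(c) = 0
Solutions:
 h(c) = C1 + Integral(c/cos(c), c)


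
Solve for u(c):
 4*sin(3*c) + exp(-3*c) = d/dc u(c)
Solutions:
 u(c) = C1 - 4*cos(3*c)/3 - exp(-3*c)/3


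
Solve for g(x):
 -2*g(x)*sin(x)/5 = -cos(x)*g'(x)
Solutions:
 g(x) = C1/cos(x)^(2/5)


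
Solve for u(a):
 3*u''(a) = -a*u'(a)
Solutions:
 u(a) = C1 + C2*erf(sqrt(6)*a/6)


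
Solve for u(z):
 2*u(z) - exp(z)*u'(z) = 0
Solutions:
 u(z) = C1*exp(-2*exp(-z))


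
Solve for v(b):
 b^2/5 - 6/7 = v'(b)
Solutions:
 v(b) = C1 + b^3/15 - 6*b/7


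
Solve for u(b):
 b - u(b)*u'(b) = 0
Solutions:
 u(b) = -sqrt(C1 + b^2)
 u(b) = sqrt(C1 + b^2)


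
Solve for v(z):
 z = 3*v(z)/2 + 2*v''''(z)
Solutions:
 v(z) = 2*z/3 + (C1*sin(3^(1/4)*z/2) + C2*cos(3^(1/4)*z/2))*exp(-3^(1/4)*z/2) + (C3*sin(3^(1/4)*z/2) + C4*cos(3^(1/4)*z/2))*exp(3^(1/4)*z/2)


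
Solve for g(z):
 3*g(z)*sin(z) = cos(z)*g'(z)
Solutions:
 g(z) = C1/cos(z)^3


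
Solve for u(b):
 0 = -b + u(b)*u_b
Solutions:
 u(b) = -sqrt(C1 + b^2)
 u(b) = sqrt(C1 + b^2)


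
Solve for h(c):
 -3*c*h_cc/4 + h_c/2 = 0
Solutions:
 h(c) = C1 + C2*c^(5/3)


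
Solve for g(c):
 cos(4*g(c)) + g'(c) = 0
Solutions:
 g(c) = -asin((C1 + exp(8*c))/(C1 - exp(8*c)))/4 + pi/4
 g(c) = asin((C1 + exp(8*c))/(C1 - exp(8*c)))/4


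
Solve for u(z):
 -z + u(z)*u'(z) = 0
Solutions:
 u(z) = -sqrt(C1 + z^2)
 u(z) = sqrt(C1 + z^2)


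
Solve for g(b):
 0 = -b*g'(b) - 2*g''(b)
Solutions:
 g(b) = C1 + C2*erf(b/2)


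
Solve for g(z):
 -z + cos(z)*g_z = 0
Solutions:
 g(z) = C1 + Integral(z/cos(z), z)


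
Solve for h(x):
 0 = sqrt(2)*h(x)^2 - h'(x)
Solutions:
 h(x) = -1/(C1 + sqrt(2)*x)


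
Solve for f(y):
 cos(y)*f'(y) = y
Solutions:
 f(y) = C1 + Integral(y/cos(y), y)


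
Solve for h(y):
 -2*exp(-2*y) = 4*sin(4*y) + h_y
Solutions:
 h(y) = C1 + cos(4*y) + exp(-2*y)


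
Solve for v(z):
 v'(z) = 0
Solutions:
 v(z) = C1


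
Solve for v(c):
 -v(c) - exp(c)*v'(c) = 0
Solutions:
 v(c) = C1*exp(exp(-c))


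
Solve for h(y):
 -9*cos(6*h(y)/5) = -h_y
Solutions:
 -9*y - 5*log(sin(6*h(y)/5) - 1)/12 + 5*log(sin(6*h(y)/5) + 1)/12 = C1


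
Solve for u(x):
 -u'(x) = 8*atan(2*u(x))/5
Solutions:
 Integral(1/atan(2*_y), (_y, u(x))) = C1 - 8*x/5


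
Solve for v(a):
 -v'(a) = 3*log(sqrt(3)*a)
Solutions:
 v(a) = C1 - 3*a*log(a) - 3*a*log(3)/2 + 3*a


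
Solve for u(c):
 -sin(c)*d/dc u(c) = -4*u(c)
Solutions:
 u(c) = C1*(cos(c)^2 - 2*cos(c) + 1)/(cos(c)^2 + 2*cos(c) + 1)


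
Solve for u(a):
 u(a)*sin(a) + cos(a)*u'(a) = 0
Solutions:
 u(a) = C1*cos(a)


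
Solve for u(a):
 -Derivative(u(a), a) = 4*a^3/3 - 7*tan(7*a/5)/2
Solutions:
 u(a) = C1 - a^4/3 - 5*log(cos(7*a/5))/2


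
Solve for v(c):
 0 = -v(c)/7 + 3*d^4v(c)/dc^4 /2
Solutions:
 v(c) = C1*exp(-2^(1/4)*21^(3/4)*c/21) + C2*exp(2^(1/4)*21^(3/4)*c/21) + C3*sin(2^(1/4)*21^(3/4)*c/21) + C4*cos(2^(1/4)*21^(3/4)*c/21)


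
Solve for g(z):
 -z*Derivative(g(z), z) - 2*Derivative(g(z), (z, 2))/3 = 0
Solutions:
 g(z) = C1 + C2*erf(sqrt(3)*z/2)


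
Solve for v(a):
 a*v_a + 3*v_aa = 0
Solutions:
 v(a) = C1 + C2*erf(sqrt(6)*a/6)


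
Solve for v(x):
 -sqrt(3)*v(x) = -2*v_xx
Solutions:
 v(x) = C1*exp(-sqrt(2)*3^(1/4)*x/2) + C2*exp(sqrt(2)*3^(1/4)*x/2)


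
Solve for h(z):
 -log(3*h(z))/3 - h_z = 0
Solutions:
 3*Integral(1/(log(_y) + log(3)), (_y, h(z))) = C1 - z


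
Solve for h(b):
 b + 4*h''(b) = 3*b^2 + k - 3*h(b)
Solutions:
 h(b) = C1*sin(sqrt(3)*b/2) + C2*cos(sqrt(3)*b/2) + b^2 - b/3 + k/3 - 8/3


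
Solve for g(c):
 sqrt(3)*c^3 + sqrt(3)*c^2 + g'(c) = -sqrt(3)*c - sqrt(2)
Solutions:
 g(c) = C1 - sqrt(3)*c^4/4 - sqrt(3)*c^3/3 - sqrt(3)*c^2/2 - sqrt(2)*c


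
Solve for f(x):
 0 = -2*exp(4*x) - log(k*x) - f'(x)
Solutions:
 f(x) = C1 - x*log(k*x) + x - exp(4*x)/2


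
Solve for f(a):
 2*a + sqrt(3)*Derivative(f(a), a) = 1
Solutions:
 f(a) = C1 - sqrt(3)*a^2/3 + sqrt(3)*a/3


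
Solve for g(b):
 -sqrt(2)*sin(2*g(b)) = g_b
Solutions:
 g(b) = pi - acos((-C1 - exp(4*sqrt(2)*b))/(C1 - exp(4*sqrt(2)*b)))/2
 g(b) = acos((-C1 - exp(4*sqrt(2)*b))/(C1 - exp(4*sqrt(2)*b)))/2


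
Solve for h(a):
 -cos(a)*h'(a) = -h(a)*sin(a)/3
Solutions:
 h(a) = C1/cos(a)^(1/3)


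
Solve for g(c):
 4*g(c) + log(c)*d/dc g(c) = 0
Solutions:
 g(c) = C1*exp(-4*li(c))


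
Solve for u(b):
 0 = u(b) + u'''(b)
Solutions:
 u(b) = C3*exp(-b) + (C1*sin(sqrt(3)*b/2) + C2*cos(sqrt(3)*b/2))*exp(b/2)


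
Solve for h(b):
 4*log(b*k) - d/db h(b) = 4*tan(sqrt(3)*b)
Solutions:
 h(b) = C1 + 4*b*log(b*k) - 4*b + 4*sqrt(3)*log(cos(sqrt(3)*b))/3


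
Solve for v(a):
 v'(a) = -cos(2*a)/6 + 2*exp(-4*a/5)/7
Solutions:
 v(a) = C1 - sin(2*a)/12 - 5*exp(-4*a/5)/14


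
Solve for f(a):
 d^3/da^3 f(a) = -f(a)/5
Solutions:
 f(a) = C3*exp(-5^(2/3)*a/5) + (C1*sin(sqrt(3)*5^(2/3)*a/10) + C2*cos(sqrt(3)*5^(2/3)*a/10))*exp(5^(2/3)*a/10)


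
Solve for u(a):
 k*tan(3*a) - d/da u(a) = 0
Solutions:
 u(a) = C1 - k*log(cos(3*a))/3


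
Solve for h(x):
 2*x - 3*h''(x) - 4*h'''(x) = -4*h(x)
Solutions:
 h(x) = C1*exp(-x*((8*sqrt(15) + 31)^(-1/3) + 2 + (8*sqrt(15) + 31)^(1/3))/8)*sin(sqrt(3)*x*(-(8*sqrt(15) + 31)^(1/3) + (8*sqrt(15) + 31)^(-1/3))/8) + C2*exp(-x*((8*sqrt(15) + 31)^(-1/3) + 2 + (8*sqrt(15) + 31)^(1/3))/8)*cos(sqrt(3)*x*(-(8*sqrt(15) + 31)^(1/3) + (8*sqrt(15) + 31)^(-1/3))/8) + C3*exp(x*(-1 + (8*sqrt(15) + 31)^(-1/3) + (8*sqrt(15) + 31)^(1/3))/4) - x/2


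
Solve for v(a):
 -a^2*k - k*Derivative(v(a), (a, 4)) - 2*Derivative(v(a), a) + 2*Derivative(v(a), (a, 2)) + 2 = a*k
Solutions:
 v(a) = C1 + C2*exp(a*(3^(1/3)*(sqrt(3)*sqrt((27 - 8/k)/k^2) + 9/k)^(1/3)/6 - 3^(5/6)*I*(sqrt(3)*sqrt((27 - 8/k)/k^2) + 9/k)^(1/3)/6 - 4/(k*(-3^(1/3) + 3^(5/6)*I)*(sqrt(3)*sqrt((27 - 8/k)/k^2) + 9/k)^(1/3)))) + C3*exp(a*(3^(1/3)*(sqrt(3)*sqrt((27 - 8/k)/k^2) + 9/k)^(1/3)/6 + 3^(5/6)*I*(sqrt(3)*sqrt((27 - 8/k)/k^2) + 9/k)^(1/3)/6 + 4/(k*(3^(1/3) + 3^(5/6)*I)*(sqrt(3)*sqrt((27 - 8/k)/k^2) + 9/k)^(1/3)))) + C4*exp(-3^(1/3)*a*((sqrt(3)*sqrt((27 - 8/k)/k^2) + 9/k)^(1/3) + 2*3^(1/3)/(k*(sqrt(3)*sqrt((27 - 8/k)/k^2) + 9/k)^(1/3)))/3) - a^3*k/6 - 3*a^2*k/4 - 3*a*k/2 + a


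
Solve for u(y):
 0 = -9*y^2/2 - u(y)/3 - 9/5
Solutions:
 u(y) = -27*y^2/2 - 27/5


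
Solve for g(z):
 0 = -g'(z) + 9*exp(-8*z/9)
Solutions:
 g(z) = C1 - 81*exp(-8*z/9)/8


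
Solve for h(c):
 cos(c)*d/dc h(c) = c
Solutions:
 h(c) = C1 + Integral(c/cos(c), c)


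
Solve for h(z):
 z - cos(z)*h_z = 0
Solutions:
 h(z) = C1 + Integral(z/cos(z), z)


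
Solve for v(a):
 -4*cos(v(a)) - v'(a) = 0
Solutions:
 v(a) = pi - asin((C1 + exp(8*a))/(C1 - exp(8*a)))
 v(a) = asin((C1 + exp(8*a))/(C1 - exp(8*a)))


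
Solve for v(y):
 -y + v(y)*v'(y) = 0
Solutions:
 v(y) = -sqrt(C1 + y^2)
 v(y) = sqrt(C1 + y^2)


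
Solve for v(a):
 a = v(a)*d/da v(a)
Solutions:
 v(a) = -sqrt(C1 + a^2)
 v(a) = sqrt(C1 + a^2)


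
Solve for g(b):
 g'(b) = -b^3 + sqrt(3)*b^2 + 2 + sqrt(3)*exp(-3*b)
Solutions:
 g(b) = C1 - b^4/4 + sqrt(3)*b^3/3 + 2*b - sqrt(3)*exp(-3*b)/3


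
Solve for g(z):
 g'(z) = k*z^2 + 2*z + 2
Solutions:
 g(z) = C1 + k*z^3/3 + z^2 + 2*z


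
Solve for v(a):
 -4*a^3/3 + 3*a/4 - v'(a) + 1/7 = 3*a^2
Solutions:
 v(a) = C1 - a^4/3 - a^3 + 3*a^2/8 + a/7


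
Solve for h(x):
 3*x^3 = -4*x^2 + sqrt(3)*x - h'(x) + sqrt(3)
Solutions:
 h(x) = C1 - 3*x^4/4 - 4*x^3/3 + sqrt(3)*x^2/2 + sqrt(3)*x


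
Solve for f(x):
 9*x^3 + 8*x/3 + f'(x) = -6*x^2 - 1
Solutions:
 f(x) = C1 - 9*x^4/4 - 2*x^3 - 4*x^2/3 - x


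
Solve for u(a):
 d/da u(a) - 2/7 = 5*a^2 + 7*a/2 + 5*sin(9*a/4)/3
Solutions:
 u(a) = C1 + 5*a^3/3 + 7*a^2/4 + 2*a/7 - 20*cos(9*a/4)/27
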